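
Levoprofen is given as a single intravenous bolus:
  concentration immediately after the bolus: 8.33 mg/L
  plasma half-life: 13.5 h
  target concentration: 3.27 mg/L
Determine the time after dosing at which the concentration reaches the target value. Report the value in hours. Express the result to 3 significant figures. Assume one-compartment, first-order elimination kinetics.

18.2 h

k = ln2 / t½ = 0.693147 / 13.5 = 0.05134 h⁻¹
t = ln(C₀ / C) / k = ln(8.330 / 3.27) / 0.05134
  = ln(2.547) / 0.05134 = 0.9349 / 0.05134 = 18.21 h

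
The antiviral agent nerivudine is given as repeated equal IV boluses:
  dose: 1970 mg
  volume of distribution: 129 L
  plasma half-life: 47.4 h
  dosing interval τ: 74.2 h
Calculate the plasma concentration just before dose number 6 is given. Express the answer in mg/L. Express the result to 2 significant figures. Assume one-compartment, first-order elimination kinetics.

C₀ per dose = Dose / Vd = 1970 / 129 = 15.27 mg/L
k = ln2 / t½ = 0.693147 / 47.4 = 0.01462 h⁻¹
Fraction remaining after one interval: r = e^(−kτ) = e^(−0.01462 × 74.2) = 0.3380
Before dose 6, 5 doses have been given (aged 1τ, 2τ, 3τ, 4τ, 5τ).
C_trough = C₀ × (r + r² + … + r^5) = C₀ × r(1−r^5)/(1−r)
        = 15.27 × 0.3380 × (1 − 0.004411) / (1 − 0.3380) = 7.762 mg/L

7.8 mg/L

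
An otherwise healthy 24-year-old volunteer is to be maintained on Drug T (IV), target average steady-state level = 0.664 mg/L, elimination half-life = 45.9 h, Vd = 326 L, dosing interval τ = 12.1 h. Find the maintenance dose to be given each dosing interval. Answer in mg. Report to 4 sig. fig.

39.55 mg

k = ln2 / t½ = 0.693147 / 45.9 = 0.01510 h⁻¹
CL = k × Vd = 0.01510 × 326 = 4.923 L/h
At steady state, Dose/τ = Css × CL.
Dose = Css × CL × τ = 0.664 × 4.923 × 12.1 = 39.55 mg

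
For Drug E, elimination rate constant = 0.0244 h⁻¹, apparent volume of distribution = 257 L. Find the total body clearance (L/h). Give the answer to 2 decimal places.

6.27 L/h

CL = k × Vd = 0.0244 × 257 = 6.271 L/h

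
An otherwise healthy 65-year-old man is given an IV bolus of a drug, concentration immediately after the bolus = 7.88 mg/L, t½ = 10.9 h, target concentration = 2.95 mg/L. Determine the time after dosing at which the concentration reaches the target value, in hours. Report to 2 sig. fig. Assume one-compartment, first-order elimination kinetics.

k = ln2 / t½ = 0.693147 / 10.9 = 0.06359 h⁻¹
t = ln(C₀ / C) / k = ln(7.880 / 2.95) / 0.06359
  = ln(2.671) / 0.06359 = 0.9825 / 0.06359 = 15.45 h

15 h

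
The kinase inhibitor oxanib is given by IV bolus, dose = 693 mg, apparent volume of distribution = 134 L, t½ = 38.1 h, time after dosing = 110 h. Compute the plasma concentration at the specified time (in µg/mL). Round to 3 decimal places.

C₀ = Dose / Vd = 693.0 / 134 = 5.172 mg/L
k = ln2 / t½ = 0.693147 / 38.1 = 0.01819 h⁻¹
C = C₀ · e^(−k·t) = 5.172 × e^(−0.01819 × 110)
  = 5.172 × 0.1352 = 0.6993 mg/L
(0.6993 mg/L = 0.6993 µg/mL)

0.699 µg/mL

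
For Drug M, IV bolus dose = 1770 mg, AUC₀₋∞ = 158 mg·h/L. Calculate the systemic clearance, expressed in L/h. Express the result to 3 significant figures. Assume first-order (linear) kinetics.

CL = Dose / AUC = 1770 / 158 = 11.20 L/h

11.2 L/h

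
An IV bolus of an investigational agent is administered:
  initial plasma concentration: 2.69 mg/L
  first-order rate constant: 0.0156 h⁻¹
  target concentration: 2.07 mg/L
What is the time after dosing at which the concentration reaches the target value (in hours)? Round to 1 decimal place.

t = ln(C₀ / C) / k = ln(2.690 / 2.07) / 0.01560
  = ln(1.300) / 0.01560 = 0.2624 / 0.01560 = 16.82 h

16.8 h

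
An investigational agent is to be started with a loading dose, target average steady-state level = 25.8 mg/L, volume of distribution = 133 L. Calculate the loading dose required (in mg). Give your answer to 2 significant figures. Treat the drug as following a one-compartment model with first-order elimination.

LD = Css × Vd = 25.8 × 133 = 3431 mg

3400 mg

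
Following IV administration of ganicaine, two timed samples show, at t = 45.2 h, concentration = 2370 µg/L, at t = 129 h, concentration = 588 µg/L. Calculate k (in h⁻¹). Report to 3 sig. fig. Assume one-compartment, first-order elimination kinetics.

0.0166 h⁻¹

k = ln(C₁/C₂) / (t₂ − t₁) = ln(2370/588) / (129 − 45.2)
  = 1.394 / 83.80 = 0.01663 h⁻¹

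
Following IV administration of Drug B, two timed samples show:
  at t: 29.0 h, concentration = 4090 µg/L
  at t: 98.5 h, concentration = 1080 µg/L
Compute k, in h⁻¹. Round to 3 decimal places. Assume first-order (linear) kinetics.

0.019 h⁻¹

k = ln(C₁/C₂) / (t₂ − t₁) = ln(4090/1080) / (98.5 − 29.0)
  = 1.332 / 69.50 = 0.01917 h⁻¹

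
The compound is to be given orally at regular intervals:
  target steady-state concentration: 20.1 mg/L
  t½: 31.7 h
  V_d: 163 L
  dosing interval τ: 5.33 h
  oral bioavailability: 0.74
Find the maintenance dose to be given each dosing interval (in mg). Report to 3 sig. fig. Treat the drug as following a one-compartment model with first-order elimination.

516 mg

k = ln2 / t½ = 0.693147 / 31.7 = 0.02187 h⁻¹
CL = k × Vd = 0.02187 × 163 = 3.565 L/h
At steady state, F × (Dose/τ) = Css × CL.
Dose = Css × CL × τ / F = 20.1 × 3.565 × 5.33 / 0.74 = 516.1 mg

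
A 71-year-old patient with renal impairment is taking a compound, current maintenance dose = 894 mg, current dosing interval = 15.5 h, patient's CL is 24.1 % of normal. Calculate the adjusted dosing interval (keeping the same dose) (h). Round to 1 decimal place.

To keep the same average steady-state level, dosing rate must scale with clearance.
CL ratio = 24.1 / 100 = 0.2410
New interval (same dose) = 15.5 / 0.2410 = 64.32 h

64.3 h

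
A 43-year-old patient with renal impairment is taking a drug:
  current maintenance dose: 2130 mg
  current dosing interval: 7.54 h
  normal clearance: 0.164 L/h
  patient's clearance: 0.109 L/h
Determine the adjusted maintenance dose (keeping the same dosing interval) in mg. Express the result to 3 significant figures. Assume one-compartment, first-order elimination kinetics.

To keep the same average steady-state level, dosing rate must scale with clearance.
CL ratio = 0.109 / 0.164 = 0.6646
New dose (same interval) = 2130 × 0.6646 = 1416 mg

1420 mg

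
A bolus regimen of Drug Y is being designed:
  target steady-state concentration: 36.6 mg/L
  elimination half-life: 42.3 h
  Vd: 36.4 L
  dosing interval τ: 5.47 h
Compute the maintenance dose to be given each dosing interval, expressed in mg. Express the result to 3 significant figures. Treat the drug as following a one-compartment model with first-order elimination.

119 mg

k = ln2 / t½ = 0.693147 / 42.3 = 0.01639 h⁻¹
CL = k × Vd = 0.01639 × 36.4 = 0.5966 L/h
At steady state, Dose/τ = Css × CL.
Dose = Css × CL × τ = 36.6 × 0.5966 × 5.47 = 119.4 mg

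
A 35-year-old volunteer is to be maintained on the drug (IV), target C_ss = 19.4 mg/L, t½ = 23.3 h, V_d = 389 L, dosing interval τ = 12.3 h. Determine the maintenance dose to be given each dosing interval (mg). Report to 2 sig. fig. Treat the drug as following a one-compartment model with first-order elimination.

k = ln2 / t½ = 0.693147 / 23.3 = 0.02975 h⁻¹
CL = k × Vd = 0.02975 × 389 = 11.57 L/h
At steady state, Dose/τ = Css × CL.
Dose = Css × CL × τ = 19.4 × 11.57 × 12.3 = 2761 mg

2800 mg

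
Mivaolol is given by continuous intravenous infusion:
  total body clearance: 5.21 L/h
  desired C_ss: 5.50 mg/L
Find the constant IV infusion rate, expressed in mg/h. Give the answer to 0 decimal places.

29 mg/h

At steady state, infusion rate R₀ = Css × CL = 5.50 × 5.210 = 28.66 mg/h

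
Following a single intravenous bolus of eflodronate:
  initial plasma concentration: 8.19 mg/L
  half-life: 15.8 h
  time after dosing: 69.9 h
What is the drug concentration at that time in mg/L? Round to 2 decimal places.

k = ln2 / t½ = 0.693147 / 15.8 = 0.04387 h⁻¹
C = C₀ · e^(−k·t) = 8.190 × e^(−0.04387 × 69.9)
  = 8.190 × 0.04658 = 0.3815 mg/L

0.38 mg/L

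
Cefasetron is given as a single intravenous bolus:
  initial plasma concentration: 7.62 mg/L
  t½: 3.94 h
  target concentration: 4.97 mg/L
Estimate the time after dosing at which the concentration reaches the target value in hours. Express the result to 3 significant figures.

2.43 h

k = ln2 / t½ = 0.693147 / 3.94 = 0.1759 h⁻¹
t = ln(C₀ / C) / k = ln(7.620 / 4.97) / 0.1759
  = ln(1.533) / 0.1759 = 0.4272 / 0.1759 = 2.429 h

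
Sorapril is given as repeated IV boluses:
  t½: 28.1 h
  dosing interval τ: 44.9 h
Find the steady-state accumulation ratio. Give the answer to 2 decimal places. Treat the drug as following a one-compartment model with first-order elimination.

k = ln2 / t½ = 0.693147 / 28.1 = 0.02467 h⁻¹
e^(−kτ) = e^(−0.02467 × 44.9) = 0.3303
Accumulation ratio R = 1 / (1 − e^(−kτ)) = 1 / (1 − 0.3303) = 1.493

1.49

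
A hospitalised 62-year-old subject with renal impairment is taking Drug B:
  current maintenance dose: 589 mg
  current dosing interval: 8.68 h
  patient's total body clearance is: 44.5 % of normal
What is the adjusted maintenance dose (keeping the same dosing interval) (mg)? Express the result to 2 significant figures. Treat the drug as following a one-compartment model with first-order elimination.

To keep the same average steady-state level, dosing rate must scale with clearance.
CL ratio = 44.5 / 100 = 0.4450
New dose (same interval) = 589 × 0.4450 = 262.1 mg

260 mg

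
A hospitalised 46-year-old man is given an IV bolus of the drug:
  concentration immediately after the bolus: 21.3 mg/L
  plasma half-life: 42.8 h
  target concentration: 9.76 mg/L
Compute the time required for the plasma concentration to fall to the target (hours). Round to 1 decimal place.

48.2 h

k = ln2 / t½ = 0.693147 / 42.8 = 0.01620 h⁻¹
t = ln(C₀ / C) / k = ln(21.30 / 9.76) / 0.01620
  = ln(2.182) / 0.01620 = 0.7802 / 0.01620 = 48.16 h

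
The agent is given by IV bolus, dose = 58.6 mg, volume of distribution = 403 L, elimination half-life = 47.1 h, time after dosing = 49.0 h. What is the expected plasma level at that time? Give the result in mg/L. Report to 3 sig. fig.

C₀ = Dose / Vd = 58.60 / 403 = 0.1454 mg/L
k = ln2 / t½ = 0.693147 / 47.1 = 0.01472 h⁻¹
C = C₀ · e^(−k·t) = 0.1454 × e^(−0.01472 × 49.0)
  = 0.1454 × 0.4861 = 0.07068 mg/L

0.0707 mg/L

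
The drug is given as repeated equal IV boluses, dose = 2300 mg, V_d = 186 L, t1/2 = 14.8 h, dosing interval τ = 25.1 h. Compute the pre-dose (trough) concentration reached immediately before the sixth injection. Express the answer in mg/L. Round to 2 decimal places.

C₀ per dose = Dose / Vd = 2300 / 186 = 12.37 mg/L
k = ln2 / t½ = 0.693147 / 14.8 = 0.04683 h⁻¹
Fraction remaining after one interval: r = e^(−kτ) = e^(−0.04683 × 25.1) = 0.3087
Before dose 6, 5 doses have been given (aged 1τ, 2τ, 3τ, 4τ, 5τ).
C_trough = C₀ × (r + r² + … + r^5) = C₀ × r(1−r^5)/(1−r)
        = 12.37 × 0.3087 × (1 − 0.002803) / (1 − 0.3087) = 5.508 mg/L

5.51 mg/L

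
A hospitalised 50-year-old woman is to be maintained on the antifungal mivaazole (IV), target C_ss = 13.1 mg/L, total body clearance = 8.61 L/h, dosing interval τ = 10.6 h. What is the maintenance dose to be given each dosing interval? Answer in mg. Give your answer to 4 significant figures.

1196 mg

At steady state, Dose/τ = Css × CL.
Dose = Css × CL × τ = 13.1 × 8.610 × 10.6 = 1196 mg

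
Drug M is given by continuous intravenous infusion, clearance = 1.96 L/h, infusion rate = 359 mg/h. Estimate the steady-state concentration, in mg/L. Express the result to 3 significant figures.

At steady state Css = R₀ / CL = 359 / 1.960 = 183.2 mg/L

183 mg/L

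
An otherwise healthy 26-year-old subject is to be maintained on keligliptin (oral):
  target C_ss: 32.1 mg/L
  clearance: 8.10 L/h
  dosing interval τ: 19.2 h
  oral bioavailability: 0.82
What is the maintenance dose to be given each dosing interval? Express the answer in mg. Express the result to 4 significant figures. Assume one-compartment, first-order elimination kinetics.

6088 mg

At steady state, F × (Dose/τ) = Css × CL.
Dose = Css × CL × τ / F = 32.1 × 8.100 × 19.2 / 0.82 = 6088 mg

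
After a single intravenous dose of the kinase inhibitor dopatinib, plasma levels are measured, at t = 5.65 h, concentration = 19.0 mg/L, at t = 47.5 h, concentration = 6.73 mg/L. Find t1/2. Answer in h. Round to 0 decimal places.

k = ln(C₁/C₂) / (t₂ − t₁) = ln(19.0/6.73) / (47.5 − 5.65)
  = 1.038 / 41.85 = 0.02480 h⁻¹
t½ = ln2 / k = 0.693147 / 0.02480 = 27.95 h

28 h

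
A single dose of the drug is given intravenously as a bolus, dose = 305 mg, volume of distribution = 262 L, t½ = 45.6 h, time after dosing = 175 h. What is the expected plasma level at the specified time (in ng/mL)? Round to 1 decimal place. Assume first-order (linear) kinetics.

C₀ = Dose / Vd = 305.0 / 262 = 1.164 mg/L
k = ln2 / t½ = 0.693147 / 45.6 = 0.01520 h⁻¹
C = C₀ · e^(−k·t) = 1.164 × e^(−0.01520 × 175)
  = 1.164 × 0.06995 = 0.08142 mg/L
Convert: 0.08142 mg/L × 1000 = 81.42 ng/mL

81.4 ng/mL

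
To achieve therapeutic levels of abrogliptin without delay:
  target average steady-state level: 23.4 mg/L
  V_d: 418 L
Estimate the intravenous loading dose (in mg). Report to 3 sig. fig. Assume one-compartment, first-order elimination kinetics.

9780 mg

LD = Css × Vd = 23.4 × 418 = 9781 mg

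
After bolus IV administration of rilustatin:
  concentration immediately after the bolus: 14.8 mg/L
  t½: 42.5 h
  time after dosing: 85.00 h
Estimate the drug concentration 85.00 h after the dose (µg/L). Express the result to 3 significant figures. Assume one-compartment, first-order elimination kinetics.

k = ln2 / t½ = 0.693147 / 42.5 = 0.01631 h⁻¹
t / t½ = 85.00 / 42.5 = 2 half-lives
C = C₀ × (1/2)^2 = 14.80 × 0.2500 = 3.700 mg/L
Convert: 3.700 mg/L × 1000 = 3700 µg/L

3700 µg/L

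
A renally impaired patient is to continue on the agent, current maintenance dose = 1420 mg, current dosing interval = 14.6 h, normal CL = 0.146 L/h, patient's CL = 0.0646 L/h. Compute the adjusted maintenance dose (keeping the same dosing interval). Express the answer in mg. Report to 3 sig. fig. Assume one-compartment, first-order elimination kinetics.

To keep the same average steady-state level, dosing rate must scale with clearance.
CL ratio = 0.0646 / 0.146 = 0.4425
New dose (same interval) = 1420 × 0.4425 = 628.4 mg

628 mg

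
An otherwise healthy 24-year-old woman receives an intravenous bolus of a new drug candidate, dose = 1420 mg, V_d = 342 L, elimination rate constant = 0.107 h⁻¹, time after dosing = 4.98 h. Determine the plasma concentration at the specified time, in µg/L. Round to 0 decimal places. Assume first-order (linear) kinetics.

C₀ = Dose / Vd = 1420 / 342 = 4.152 mg/L
C = C₀ · e^(−k·t) = 4.152 × e^(−0.1070 × 4.98)
  = 4.152 × 0.5869 = 2.437 mg/L
Convert: 2.437 mg/L × 1000 = 2437 µg/L

2437 µg/L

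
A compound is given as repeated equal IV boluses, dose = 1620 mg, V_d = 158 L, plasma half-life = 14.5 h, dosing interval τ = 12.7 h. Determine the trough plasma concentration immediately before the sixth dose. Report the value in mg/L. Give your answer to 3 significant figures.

11.7 mg/L

C₀ per dose = Dose / Vd = 1620 / 158 = 10.25 mg/L
k = ln2 / t½ = 0.693147 / 14.5 = 0.04780 h⁻¹
Fraction remaining after one interval: r = e^(−kτ) = e^(−0.04780 × 12.7) = 0.5450
Before dose 6, 5 doses have been given (aged 1τ, 2τ, 3τ, 4τ, 5τ).
C_trough = C₀ × (r + r² + … + r^5) = C₀ × r(1−r^5)/(1−r)
        = 10.25 × 0.5450 × (1 − 0.04808) / (1 − 0.5450) = 11.69 mg/L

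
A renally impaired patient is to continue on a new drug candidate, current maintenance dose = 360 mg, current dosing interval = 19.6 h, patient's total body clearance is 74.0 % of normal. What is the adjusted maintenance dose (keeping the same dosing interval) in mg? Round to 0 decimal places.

266 mg

To keep the same average steady-state level, dosing rate must scale with clearance.
CL ratio = 74.0 / 100 = 0.7400
New dose (same interval) = 360 × 0.7400 = 266.4 mg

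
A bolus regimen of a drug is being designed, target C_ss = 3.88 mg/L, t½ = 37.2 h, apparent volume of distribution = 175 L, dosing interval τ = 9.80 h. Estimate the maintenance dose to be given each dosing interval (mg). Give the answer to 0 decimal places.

k = ln2 / t½ = 0.693147 / 37.2 = 0.01863 h⁻¹
CL = k × Vd = 0.01863 × 175 = 3.260 L/h
At steady state, Dose/τ = Css × CL.
Dose = Css × CL × τ = 3.88 × 3.260 × 9.80 = 124.0 mg

124 mg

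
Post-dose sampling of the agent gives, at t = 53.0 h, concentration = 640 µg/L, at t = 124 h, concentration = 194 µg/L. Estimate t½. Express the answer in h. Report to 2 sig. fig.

41 h

k = ln(C₁/C₂) / (t₂ − t₁) = ln(640/194) / (124 − 53.0)
  = 1.194 / 71.00 = 0.01682 h⁻¹
t½ = ln2 / k = 0.693147 / 0.01682 = 41.21 h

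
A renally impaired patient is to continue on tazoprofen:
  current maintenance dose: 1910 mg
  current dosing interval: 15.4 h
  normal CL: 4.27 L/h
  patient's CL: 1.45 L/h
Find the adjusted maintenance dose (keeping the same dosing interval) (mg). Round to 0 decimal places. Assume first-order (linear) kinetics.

To keep the same average steady-state level, dosing rate must scale with clearance.
CL ratio = 1.45 / 4.27 = 0.3396
New dose (same interval) = 1910 × 0.3396 = 648.6 mg

649 mg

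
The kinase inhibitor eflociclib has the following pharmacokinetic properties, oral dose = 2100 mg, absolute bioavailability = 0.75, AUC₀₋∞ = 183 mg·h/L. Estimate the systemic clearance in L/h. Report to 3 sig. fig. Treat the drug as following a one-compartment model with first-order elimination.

CL = F·Dose / AUC = 0.75 × 2100 / 183 = 8.607 L/h

8.61 L/h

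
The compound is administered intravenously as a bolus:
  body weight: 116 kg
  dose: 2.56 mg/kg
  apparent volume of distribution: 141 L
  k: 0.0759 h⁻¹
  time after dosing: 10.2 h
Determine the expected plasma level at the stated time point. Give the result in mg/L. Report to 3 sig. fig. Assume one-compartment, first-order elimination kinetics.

Total dose = 2.56 × 116 = 297.0 mg
C₀ = Dose / Vd = 297.0 / 141 = 2.106 mg/L
C = C₀ · e^(−k·t) = 2.106 × e^(−0.07590 × 10.2)
  = 2.106 × 0.4611 = 0.9711 mg/L

0.971 mg/L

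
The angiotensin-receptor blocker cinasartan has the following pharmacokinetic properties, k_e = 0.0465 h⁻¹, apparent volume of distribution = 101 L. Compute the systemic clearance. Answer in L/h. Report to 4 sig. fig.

4.697 L/h

CL = k × Vd = 0.0465 × 101 = 4.697 L/h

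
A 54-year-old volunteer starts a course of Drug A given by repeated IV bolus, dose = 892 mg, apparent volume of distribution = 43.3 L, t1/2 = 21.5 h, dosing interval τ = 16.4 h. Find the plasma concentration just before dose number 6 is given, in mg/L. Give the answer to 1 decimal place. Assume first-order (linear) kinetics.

C₀ per dose = Dose / Vd = 892 / 43.3 = 20.60 mg/L
k = ln2 / t½ = 0.693147 / 21.5 = 0.03224 h⁻¹
Fraction remaining after one interval: r = e^(−kτ) = e^(−0.03224 × 16.4) = 0.5893
Before dose 6, 5 doses have been given (aged 1τ, 2τ, 3τ, 4τ, 5τ).
C_trough = C₀ × (r + r² + … + r^5) = C₀ × r(1−r^5)/(1−r)
        = 20.60 × 0.5893 × (1 − 0.07107) / (1 − 0.5893) = 27.46 mg/L

27.5 mg/L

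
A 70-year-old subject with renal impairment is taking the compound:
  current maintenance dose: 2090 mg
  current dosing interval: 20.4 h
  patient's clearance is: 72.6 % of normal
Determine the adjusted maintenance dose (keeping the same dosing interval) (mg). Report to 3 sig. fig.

To keep the same average steady-state level, dosing rate must scale with clearance.
CL ratio = 72.6 / 100 = 0.7260
New dose (same interval) = 2090 × 0.7260 = 1517 mg

1520 mg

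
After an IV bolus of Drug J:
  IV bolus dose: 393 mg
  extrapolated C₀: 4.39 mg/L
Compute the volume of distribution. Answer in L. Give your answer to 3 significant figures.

89.5 L

Vd = Dose / C₀ = 393.0 / 4.39 = 89.52 L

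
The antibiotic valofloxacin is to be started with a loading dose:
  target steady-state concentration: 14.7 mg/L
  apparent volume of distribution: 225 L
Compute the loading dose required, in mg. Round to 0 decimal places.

3308 mg

LD = Css × Vd = 14.7 × 225 = 3308 mg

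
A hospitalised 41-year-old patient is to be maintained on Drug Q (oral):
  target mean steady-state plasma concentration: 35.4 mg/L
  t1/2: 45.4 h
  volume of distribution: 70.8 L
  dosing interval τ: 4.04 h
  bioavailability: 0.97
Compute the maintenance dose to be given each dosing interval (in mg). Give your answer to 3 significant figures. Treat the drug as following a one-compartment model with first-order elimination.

k = ln2 / t½ = 0.693147 / 45.4 = 0.01527 h⁻¹
CL = k × Vd = 0.01527 × 70.8 = 1.081 L/h
At steady state, F × (Dose/τ) = Css × CL.
Dose = Css × CL × τ / F = 35.4 × 1.081 × 4.04 / 0.97 = 159.4 mg

159 mg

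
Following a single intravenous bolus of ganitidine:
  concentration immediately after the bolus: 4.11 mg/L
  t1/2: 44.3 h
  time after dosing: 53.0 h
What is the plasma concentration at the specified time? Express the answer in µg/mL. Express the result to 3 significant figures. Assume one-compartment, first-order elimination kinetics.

1.79 µg/mL

k = ln2 / t½ = 0.693147 / 44.3 = 0.01565 h⁻¹
C = C₀ · e^(−k·t) = 4.110 × e^(−0.01565 × 53.0)
  = 4.110 × 0.4363 = 1.793 mg/L
(1.793 mg/L = 1.793 µg/mL)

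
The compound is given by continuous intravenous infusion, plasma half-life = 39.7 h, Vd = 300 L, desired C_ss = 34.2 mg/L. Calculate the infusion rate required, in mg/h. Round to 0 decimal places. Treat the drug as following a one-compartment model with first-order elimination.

179 mg/h

k = ln2 / t½ = 0.693147 / 39.7 = 0.01746 h⁻¹
CL = k × Vd = 0.01746 × 300 = 5.238 L/h
At steady state, infusion rate R₀ = Css × CL = 34.2 × 5.238 = 179.1 mg/h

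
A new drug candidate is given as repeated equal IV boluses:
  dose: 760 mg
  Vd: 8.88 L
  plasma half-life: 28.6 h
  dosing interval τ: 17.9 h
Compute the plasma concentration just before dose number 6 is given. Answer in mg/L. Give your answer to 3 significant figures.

140 mg/L

C₀ per dose = Dose / Vd = 760 / 8.88 = 85.59 mg/L
k = ln2 / t½ = 0.693147 / 28.6 = 0.02424 h⁻¹
Fraction remaining after one interval: r = e^(−kτ) = e^(−0.02424 × 17.9) = 0.6480
Before dose 6, 5 doses have been given (aged 1τ, 2τ, 3τ, 4τ, 5τ).
C_trough = C₀ × (r + r² + … + r^5) = C₀ × r(1−r^5)/(1−r)
        = 85.59 × 0.6480 × (1 − 0.1143) / (1 − 0.6480) = 139.6 mg/L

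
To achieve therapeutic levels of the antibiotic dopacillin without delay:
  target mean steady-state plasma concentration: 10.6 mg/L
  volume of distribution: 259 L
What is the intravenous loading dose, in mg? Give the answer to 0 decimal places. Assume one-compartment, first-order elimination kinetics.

LD = Css × Vd = 10.6 × 259 = 2745 mg

2745 mg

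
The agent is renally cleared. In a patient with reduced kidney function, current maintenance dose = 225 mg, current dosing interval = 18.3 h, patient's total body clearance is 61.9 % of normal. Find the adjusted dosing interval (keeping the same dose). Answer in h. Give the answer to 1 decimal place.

29.6 h

To keep the same average steady-state level, dosing rate must scale with clearance.
CL ratio = 61.9 / 100 = 0.6190
New interval (same dose) = 18.3 / 0.6190 = 29.56 h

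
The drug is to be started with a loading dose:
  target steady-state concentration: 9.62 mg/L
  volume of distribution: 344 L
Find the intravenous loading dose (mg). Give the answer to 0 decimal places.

3309 mg

LD = Css × Vd = 9.62 × 344 = 3309 mg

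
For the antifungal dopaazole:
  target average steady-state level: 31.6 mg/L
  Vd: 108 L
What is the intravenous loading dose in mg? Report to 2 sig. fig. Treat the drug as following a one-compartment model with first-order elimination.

3400 mg

LD = Css × Vd = 31.6 × 108 = 3413 mg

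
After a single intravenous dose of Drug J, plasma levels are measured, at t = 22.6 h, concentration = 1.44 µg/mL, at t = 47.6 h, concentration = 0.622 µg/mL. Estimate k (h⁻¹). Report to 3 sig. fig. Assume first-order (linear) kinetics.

0.0336 h⁻¹

k = ln(C₁/C₂) / (t₂ − t₁) = ln(1.44/0.622) / (47.6 − 22.6)
  = 0.8395 / 25.00 = 0.03358 h⁻¹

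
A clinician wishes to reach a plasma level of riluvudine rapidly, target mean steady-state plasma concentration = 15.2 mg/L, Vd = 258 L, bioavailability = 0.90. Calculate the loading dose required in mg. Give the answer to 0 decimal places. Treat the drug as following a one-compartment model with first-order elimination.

LD = Css × Vd / F = 15.2 × 258 / 0.90 = 4357 mg

4357 mg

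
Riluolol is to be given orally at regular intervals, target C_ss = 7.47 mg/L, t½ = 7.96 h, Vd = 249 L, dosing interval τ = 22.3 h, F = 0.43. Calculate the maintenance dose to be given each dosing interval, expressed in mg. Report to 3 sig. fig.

8400 mg

k = ln2 / t½ = 0.693147 / 7.96 = 0.08708 h⁻¹
CL = k × Vd = 0.08708 × 249 = 21.68 L/h
At steady state, F × (Dose/τ) = Css × CL.
Dose = Css × CL × τ / F = 7.47 × 21.68 × 22.3 / 0.43 = 8399 mg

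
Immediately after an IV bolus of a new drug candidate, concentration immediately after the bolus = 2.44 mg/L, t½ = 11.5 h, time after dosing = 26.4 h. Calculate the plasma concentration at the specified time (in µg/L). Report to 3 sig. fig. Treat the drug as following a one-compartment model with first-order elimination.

497 µg/L

k = ln2 / t½ = 0.693147 / 11.5 = 0.06027 h⁻¹
C = C₀ · e^(−k·t) = 2.440 × e^(−0.06027 × 26.4)
  = 2.440 × 0.2037 = 0.4970 mg/L
Convert: 0.4970 mg/L × 1000 = 497.0 µg/L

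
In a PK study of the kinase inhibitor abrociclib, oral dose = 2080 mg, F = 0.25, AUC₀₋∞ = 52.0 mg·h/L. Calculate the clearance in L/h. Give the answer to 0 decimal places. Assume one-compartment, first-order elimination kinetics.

10 L/h

CL = F·Dose / AUC = 0.25 × 2080 / 52.0 = 10.00 L/h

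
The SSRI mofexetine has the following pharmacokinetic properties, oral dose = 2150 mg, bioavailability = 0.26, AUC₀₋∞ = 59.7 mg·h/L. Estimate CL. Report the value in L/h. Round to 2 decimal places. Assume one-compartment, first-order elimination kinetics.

9.36 L/h

CL = F·Dose / AUC = 0.26 × 2150 / 59.7 = 9.363 L/h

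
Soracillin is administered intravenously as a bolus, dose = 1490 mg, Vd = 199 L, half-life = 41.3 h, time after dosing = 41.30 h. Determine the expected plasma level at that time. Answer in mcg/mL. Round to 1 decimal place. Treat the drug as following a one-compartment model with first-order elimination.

3.7 mcg/mL

C₀ = Dose / Vd = 1490 / 199 = 7.487 mg/L
k = ln2 / t½ = 0.693147 / 41.3 = 0.01678 h⁻¹
t / t½ = 41.30 / 41.3 = 1 half-lives
C = C₀ × (1/2)^1 = 7.487 × 0.5000 = 3.744 mg/L
(3.744 mg/L = 3.744 mcg/mL)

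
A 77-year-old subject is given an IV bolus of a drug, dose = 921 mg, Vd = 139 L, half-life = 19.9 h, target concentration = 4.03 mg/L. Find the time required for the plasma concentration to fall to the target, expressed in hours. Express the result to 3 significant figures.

14.3 h

C₀ = Dose / Vd = 921.0 / 139 = 6.626 mg/L
k = ln2 / t½ = 0.693147 / 19.9 = 0.03483 h⁻¹
t = ln(C₀ / C) / k = ln(6.626 / 4.03) / 0.03483
  = ln(1.644) / 0.03483 = 0.4971 / 0.03483 = 14.27 h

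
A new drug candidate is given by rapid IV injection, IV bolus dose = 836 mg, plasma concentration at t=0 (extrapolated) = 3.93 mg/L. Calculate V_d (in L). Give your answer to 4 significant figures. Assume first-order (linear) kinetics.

212.7 L

Vd = Dose / C₀ = 836.0 / 3.93 = 212.7 L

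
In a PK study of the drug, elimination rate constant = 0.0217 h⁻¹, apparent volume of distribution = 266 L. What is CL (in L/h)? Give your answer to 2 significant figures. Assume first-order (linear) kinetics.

5.8 L/h

CL = k × Vd = 0.0217 × 266 = 5.772 L/h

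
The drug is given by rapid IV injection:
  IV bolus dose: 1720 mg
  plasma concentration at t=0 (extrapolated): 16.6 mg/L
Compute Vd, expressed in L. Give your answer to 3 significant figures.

Vd = Dose / C₀ = 1720 / 16.6 = 103.6 L

104 L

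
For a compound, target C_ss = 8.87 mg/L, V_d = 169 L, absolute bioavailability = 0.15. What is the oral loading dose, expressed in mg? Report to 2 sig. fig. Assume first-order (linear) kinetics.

LD = Css × Vd / F = 8.87 × 169 / 0.15 = 9994 mg

10000 mg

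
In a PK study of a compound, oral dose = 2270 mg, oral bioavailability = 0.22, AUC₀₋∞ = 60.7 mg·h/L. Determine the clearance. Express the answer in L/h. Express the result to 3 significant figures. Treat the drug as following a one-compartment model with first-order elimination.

CL = F·Dose / AUC = 0.22 × 2270 / 60.7 = 8.227 L/h

8.23 L/h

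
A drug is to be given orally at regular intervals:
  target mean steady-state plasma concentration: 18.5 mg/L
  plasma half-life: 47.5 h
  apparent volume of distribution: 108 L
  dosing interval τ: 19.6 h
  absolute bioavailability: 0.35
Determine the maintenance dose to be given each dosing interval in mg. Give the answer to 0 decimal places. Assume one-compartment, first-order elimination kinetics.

1633 mg

k = ln2 / t½ = 0.693147 / 47.5 = 0.01459 h⁻¹
CL = k × Vd = 0.01459 × 108 = 1.576 L/h
At steady state, F × (Dose/τ) = Css × CL.
Dose = Css × CL × τ / F = 18.5 × 1.576 × 19.6 / 0.35 = 1633 mg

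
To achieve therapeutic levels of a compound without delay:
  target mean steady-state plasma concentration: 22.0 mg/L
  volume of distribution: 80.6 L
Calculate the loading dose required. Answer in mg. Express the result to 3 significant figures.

1770 mg

LD = Css × Vd = 22.0 × 80.6 = 1773 mg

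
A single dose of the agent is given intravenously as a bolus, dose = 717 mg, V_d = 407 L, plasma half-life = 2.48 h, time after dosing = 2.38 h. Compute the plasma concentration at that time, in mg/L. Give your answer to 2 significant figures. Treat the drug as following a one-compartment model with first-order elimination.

C₀ = Dose / Vd = 717.0 / 407 = 1.762 mg/L
k = ln2 / t½ = 0.693147 / 2.48 = 0.2795 h⁻¹
C = C₀ · e^(−k·t) = 1.762 × e^(−0.2795 × 2.38)
  = 1.762 × 0.5142 = 0.9060 mg/L

0.91 mg/L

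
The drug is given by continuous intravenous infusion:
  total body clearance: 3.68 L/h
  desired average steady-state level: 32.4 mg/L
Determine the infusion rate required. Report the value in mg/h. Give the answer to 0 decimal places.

At steady state, infusion rate R₀ = Css × CL = 32.4 × 3.680 = 119.2 mg/h

119 mg/h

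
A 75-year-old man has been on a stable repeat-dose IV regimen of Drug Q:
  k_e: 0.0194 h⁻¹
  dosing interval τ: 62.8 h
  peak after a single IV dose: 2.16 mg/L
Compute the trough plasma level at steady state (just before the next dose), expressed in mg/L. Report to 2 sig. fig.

0.91 mg/L

e^(−kτ) = e^(−0.01940 × 62.8) = 0.2957
Accumulation ratio R = 1 / (1 − e^(−kτ)) = 1 / (1 − 0.2957) = 1.420
Steady-state trough = C₀ × R × e^(−kτ) = 2.16 × 1.420 × 0.2957 = 0.9070 mg/L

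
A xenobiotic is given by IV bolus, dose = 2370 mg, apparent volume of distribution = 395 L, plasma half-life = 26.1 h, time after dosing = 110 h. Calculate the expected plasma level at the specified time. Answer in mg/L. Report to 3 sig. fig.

C₀ = Dose / Vd = 2370 / 395 = 6.000 mg/L
k = ln2 / t½ = 0.693147 / 26.1 = 0.02656 h⁻¹
C = C₀ · e^(−k·t) = 6.000 × e^(−0.02656 × 110)
  = 6.000 × 0.05385 = 0.3231 mg/L

0.323 mg/L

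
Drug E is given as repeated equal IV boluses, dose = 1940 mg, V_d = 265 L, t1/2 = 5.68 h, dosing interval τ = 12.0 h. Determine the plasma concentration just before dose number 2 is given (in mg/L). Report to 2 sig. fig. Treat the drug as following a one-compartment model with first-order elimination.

C₀ per dose = Dose / Vd = 1940 / 265 = 7.321 mg/L
k = ln2 / t½ = 0.693147 / 5.68 = 0.1220 h⁻¹
Fraction remaining after one interval: r = e^(−kτ) = e^(−0.1220 × 12.0) = 0.2313
Before dose 2, 1 dose has been given (aged 1τ).
C_trough = C₀ × r = 7.321 × 0.2313 = 1.693 mg/L

1.7 mg/L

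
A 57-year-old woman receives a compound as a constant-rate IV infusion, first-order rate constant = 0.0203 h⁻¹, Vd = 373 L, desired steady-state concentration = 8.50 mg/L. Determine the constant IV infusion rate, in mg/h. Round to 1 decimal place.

64.4 mg/h

CL = k × Vd = 0.02030 × 373 = 7.572 L/h
At steady state, infusion rate R₀ = Css × CL = 8.50 × 7.572 = 64.36 mg/h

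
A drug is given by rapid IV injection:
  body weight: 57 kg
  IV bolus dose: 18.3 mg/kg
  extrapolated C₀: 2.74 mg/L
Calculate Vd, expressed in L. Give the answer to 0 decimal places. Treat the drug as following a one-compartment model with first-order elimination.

Dose = 18.3 × 57 = 1043 mg
Vd = Dose / C₀ = 1043 / 2.74 = 380.7 L

381 L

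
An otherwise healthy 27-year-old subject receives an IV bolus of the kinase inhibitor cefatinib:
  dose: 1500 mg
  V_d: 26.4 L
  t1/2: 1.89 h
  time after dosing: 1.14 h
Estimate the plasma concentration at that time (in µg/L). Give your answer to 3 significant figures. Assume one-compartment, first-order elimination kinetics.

C₀ = Dose / Vd = 1500 / 26.4 = 56.82 mg/L
k = ln2 / t½ = 0.693147 / 1.89 = 0.3667 h⁻¹
C = C₀ · e^(−k·t) = 56.82 × e^(−0.3667 × 1.14)
  = 56.82 × 0.6583 = 37.40 mg/L
Convert: 37.40 mg/L × 1000 = 37400 µg/L

37400 µg/L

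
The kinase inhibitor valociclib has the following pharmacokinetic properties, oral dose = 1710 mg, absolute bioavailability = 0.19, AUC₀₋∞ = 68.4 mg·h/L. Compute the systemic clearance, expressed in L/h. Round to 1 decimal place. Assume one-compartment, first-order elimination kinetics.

CL = F·Dose / AUC = 0.19 × 1710 / 68.4 = 4.750 L/h

4.8 L/h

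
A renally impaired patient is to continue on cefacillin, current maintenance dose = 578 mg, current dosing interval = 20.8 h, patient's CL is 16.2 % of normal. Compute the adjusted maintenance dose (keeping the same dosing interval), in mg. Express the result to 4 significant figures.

To keep the same average steady-state level, dosing rate must scale with clearance.
CL ratio = 16.2 / 100 = 0.1620
New dose (same interval) = 578 × 0.1620 = 93.64 mg

93.64 mg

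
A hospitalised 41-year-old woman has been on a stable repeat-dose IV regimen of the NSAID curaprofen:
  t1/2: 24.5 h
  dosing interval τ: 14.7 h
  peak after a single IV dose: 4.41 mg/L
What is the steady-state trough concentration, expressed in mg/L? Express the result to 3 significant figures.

8.55 mg/L

k = ln2 / t½ = 0.693147 / 24.5 = 0.02829 h⁻¹
e^(−kτ) = e^(−0.02829 × 14.7) = 0.6598
Accumulation ratio R = 1 / (1 − e^(−kτ)) = 1 / (1 − 0.6598) = 2.939
Steady-state trough = C₀ × R × e^(−kτ) = 4.41 × 2.939 × 0.6598 = 8.552 mg/L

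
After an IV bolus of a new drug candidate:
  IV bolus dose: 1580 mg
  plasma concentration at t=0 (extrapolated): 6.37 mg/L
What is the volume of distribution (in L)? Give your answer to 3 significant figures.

248 L

Vd = Dose / C₀ = 1580 / 6.37 = 248.0 L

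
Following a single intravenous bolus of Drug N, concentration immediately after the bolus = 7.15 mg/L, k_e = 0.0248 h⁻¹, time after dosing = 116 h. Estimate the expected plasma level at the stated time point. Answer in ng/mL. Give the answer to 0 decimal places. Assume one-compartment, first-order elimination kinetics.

C = C₀ · e^(−k·t) = 7.150 × e^(−0.02480 × 116)
  = 7.150 × 0.05631 = 0.4026 mg/L
Convert: 0.4026 mg/L × 1000 = 402.6 ng/mL

403 ng/mL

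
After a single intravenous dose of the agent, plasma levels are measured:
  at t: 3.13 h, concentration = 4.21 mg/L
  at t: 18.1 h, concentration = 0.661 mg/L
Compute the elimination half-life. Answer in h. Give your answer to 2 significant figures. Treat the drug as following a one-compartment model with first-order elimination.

5.6 h

k = ln(C₁/C₂) / (t₂ − t₁) = ln(4.21/0.661) / (18.1 − 3.13)
  = 1.851 / 14.97 = 0.1236 h⁻¹
t½ = ln2 / k = 0.693147 / 0.1236 = 5.608 h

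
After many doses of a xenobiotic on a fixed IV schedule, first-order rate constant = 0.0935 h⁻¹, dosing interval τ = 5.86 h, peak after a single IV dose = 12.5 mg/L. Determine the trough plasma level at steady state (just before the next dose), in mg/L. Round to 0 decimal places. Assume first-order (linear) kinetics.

e^(−kτ) = e^(−0.09350 × 5.86) = 0.5782
Accumulation ratio R = 1 / (1 − e^(−kτ)) = 1 / (1 − 0.5782) = 2.371
Steady-state trough = C₀ × R × e^(−kτ) = 12.5 × 2.371 × 0.5782 = 17.14 mg/L

17 mg/L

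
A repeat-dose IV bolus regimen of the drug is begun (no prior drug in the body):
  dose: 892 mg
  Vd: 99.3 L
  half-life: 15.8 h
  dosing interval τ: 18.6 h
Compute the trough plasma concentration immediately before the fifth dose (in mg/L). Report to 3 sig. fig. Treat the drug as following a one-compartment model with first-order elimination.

C₀ per dose = Dose / Vd = 892 / 99.3 = 8.983 mg/L
k = ln2 / t½ = 0.693147 / 15.8 = 0.04387 h⁻¹
Fraction remaining after one interval: r = e^(−kτ) = e^(−0.04387 × 18.6) = 0.4422
Before dose 5, 4 doses have been given (aged 1τ, 2τ, 3τ, 4τ).
C_trough = C₀ × (r + r² + … + r^4) = C₀ × r(1−r^4)/(1−r)
        = 8.983 × 0.4422 × (1 − 0.03824) / (1 − 0.4422) = 6.849 mg/L

6.85 mg/L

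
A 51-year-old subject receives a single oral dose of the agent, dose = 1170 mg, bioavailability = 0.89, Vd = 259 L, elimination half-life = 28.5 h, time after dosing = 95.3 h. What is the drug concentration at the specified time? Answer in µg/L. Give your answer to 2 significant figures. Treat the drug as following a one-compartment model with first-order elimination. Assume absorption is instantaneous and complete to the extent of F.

Amount reaching circulation = F × Dose = 0.89 × 1170 = 1041 mg
C₀ = F·Dose / Vd = 1041 / 259 = 4.019 mg/L
k = ln2 / t½ = 0.693147 / 28.5 = 0.02432 h⁻¹
C = C₀ · e^(−k·t) = 4.019 × e^(−0.02432 × 95.3)
  = 4.019 × 0.09850 = 0.3959 mg/L
Convert: 0.3959 mg/L × 1000 = 395.9 µg/L

400 µg/L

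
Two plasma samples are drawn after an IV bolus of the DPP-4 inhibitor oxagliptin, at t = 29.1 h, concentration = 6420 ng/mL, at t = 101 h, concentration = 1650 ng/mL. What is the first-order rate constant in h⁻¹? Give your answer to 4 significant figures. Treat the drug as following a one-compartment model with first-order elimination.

0.01890 h⁻¹

k = ln(C₁/C₂) / (t₂ − t₁) = ln(6420/1650) / (101 − 29.1)
  = 1.359 / 71.90 = 0.01890 h⁻¹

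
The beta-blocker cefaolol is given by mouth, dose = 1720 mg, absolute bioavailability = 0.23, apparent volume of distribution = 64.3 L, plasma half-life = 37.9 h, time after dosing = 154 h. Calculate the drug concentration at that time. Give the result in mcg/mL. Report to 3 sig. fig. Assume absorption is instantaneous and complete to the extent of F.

Amount reaching circulation = F × Dose = 0.23 × 1720 = 395.6 mg
C₀ = F·Dose / Vd = 395.6 / 64.3 = 6.152 mg/L
k = ln2 / t½ = 0.693147 / 37.9 = 0.01829 h⁻¹
C = C₀ · e^(−k·t) = 6.152 × e^(−0.01829 × 154)
  = 6.152 × 0.05981 = 0.3680 mg/L
(0.3680 mg/L = 0.3680 mcg/mL)

0.368 mcg/mL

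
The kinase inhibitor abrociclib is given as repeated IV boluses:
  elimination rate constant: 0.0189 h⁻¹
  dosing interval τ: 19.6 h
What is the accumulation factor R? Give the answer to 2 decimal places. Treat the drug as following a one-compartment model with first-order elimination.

e^(−kτ) = e^(−0.01890 × 19.6) = 0.6904
Accumulation ratio R = 1 / (1 − e^(−kτ)) = 1 / (1 − 0.6904) = 3.230

3.23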